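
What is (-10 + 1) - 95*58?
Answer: -5519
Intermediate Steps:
(-10 + 1) - 95*58 = -9 - 5510 = -5519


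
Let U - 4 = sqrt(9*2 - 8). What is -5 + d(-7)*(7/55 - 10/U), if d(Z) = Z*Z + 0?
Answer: -53696/165 + 245*sqrt(10)/3 ≈ -67.178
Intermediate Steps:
U = 4 + sqrt(10) (U = 4 + sqrt(9*2 - 8) = 4 + sqrt(18 - 8) = 4 + sqrt(10) ≈ 7.1623)
d(Z) = Z**2 (d(Z) = Z**2 + 0 = Z**2)
-5 + d(-7)*(7/55 - 10/U) = -5 + (-7)**2*(7/55 - 10/(4 + sqrt(10))) = -5 + 49*(7*(1/55) - 10/(4 + sqrt(10))) = -5 + 49*(7/55 - 10/(4 + sqrt(10))) = -5 + (343/55 - 490/(4 + sqrt(10))) = 68/55 - 490/(4 + sqrt(10))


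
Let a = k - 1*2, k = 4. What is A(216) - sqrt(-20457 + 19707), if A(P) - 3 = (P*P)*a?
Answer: 93315 - 5*I*sqrt(30) ≈ 93315.0 - 27.386*I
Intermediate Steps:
a = 2 (a = 4 - 1*2 = 4 - 2 = 2)
A(P) = 3 + 2*P**2 (A(P) = 3 + (P*P)*2 = 3 + P**2*2 = 3 + 2*P**2)
A(216) - sqrt(-20457 + 19707) = (3 + 2*216**2) - sqrt(-20457 + 19707) = (3 + 2*46656) - sqrt(-750) = (3 + 93312) - 5*I*sqrt(30) = 93315 - 5*I*sqrt(30)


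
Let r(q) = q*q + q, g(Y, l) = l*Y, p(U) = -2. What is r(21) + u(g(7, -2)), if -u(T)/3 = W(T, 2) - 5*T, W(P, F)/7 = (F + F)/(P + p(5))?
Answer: 1029/4 ≈ 257.25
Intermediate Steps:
g(Y, l) = Y*l
W(P, F) = 14*F/(-2 + P) (W(P, F) = 7*((F + F)/(P - 2)) = 7*((2*F)/(-2 + P)) = 7*(2*F/(-2 + P)) = 14*F/(-2 + P))
u(T) = -84/(-2 + T) + 15*T (u(T) = -3*(14*2/(-2 + T) - 5*T) = -3*(28/(-2 + T) - 5*T) = -3*(-5*T + 28/(-2 + T)) = -84/(-2 + T) + 15*T)
r(q) = q + q² (r(q) = q² + q = q + q²)
r(21) + u(g(7, -2)) = 21*(1 + 21) + 3*(-28 + 5*(7*(-2))*(-2 + 7*(-2)))/(-2 + 7*(-2)) = 21*22 + 3*(-28 + 5*(-14)*(-2 - 14))/(-2 - 14) = 462 + 3*(-28 + 5*(-14)*(-16))/(-16) = 462 + 3*(-1/16)*(-28 + 1120) = 462 + 3*(-1/16)*1092 = 462 - 819/4 = 1029/4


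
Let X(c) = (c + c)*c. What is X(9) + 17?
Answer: 179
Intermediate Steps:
X(c) = 2*c² (X(c) = (2*c)*c = 2*c²)
X(9) + 17 = 2*9² + 17 = 2*81 + 17 = 162 + 17 = 179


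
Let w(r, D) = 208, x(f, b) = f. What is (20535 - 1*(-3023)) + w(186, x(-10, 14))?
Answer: 23766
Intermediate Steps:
(20535 - 1*(-3023)) + w(186, x(-10, 14)) = (20535 - 1*(-3023)) + 208 = (20535 + 3023) + 208 = 23558 + 208 = 23766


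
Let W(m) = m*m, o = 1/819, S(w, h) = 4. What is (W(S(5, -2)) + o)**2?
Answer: 171741025/670761 ≈ 256.04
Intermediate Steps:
o = 1/819 ≈ 0.0012210
W(m) = m**2
(W(S(5, -2)) + o)**2 = (4**2 + 1/819)**2 = (16 + 1/819)**2 = (13105/819)**2 = 171741025/670761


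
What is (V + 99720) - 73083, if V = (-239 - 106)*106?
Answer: -9933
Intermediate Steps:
V = -36570 (V = -345*106 = -36570)
(V + 99720) - 73083 = (-36570 + 99720) - 73083 = 63150 - 73083 = -9933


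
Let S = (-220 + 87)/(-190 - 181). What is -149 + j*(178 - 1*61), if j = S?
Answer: -5674/53 ≈ -107.06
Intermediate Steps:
S = 19/53 (S = -133/(-371) = -133*(-1/371) = 19/53 ≈ 0.35849)
j = 19/53 ≈ 0.35849
-149 + j*(178 - 1*61) = -149 + 19*(178 - 1*61)/53 = -149 + 19*(178 - 61)/53 = -149 + (19/53)*117 = -149 + 2223/53 = -5674/53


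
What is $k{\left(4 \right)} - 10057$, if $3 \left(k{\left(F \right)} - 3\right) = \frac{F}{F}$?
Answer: $- \frac{30161}{3} \approx -10054.0$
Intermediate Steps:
$k{\left(F \right)} = \frac{10}{3}$ ($k{\left(F \right)} = 3 + \frac{F \frac{1}{F}}{3} = 3 + \frac{1}{3} \cdot 1 = 3 + \frac{1}{3} = \frac{10}{3}$)
$k{\left(4 \right)} - 10057 = \frac{10}{3} - 10057 = - \frac{30161}{3}$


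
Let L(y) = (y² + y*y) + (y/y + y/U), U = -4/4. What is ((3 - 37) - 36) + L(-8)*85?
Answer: 11575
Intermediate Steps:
U = -1 (U = -4*¼ = -1)
L(y) = 1 - y + 2*y² (L(y) = (y² + y*y) + (y/y + y/(-1)) = (y² + y²) + (1 + y*(-1)) = 2*y² + (1 - y) = 1 - y + 2*y²)
((3 - 37) - 36) + L(-8)*85 = ((3 - 37) - 36) + (1 - 1*(-8) + 2*(-8)²)*85 = (-34 - 36) + (1 + 8 + 2*64)*85 = -70 + (1 + 8 + 128)*85 = -70 + 137*85 = -70 + 11645 = 11575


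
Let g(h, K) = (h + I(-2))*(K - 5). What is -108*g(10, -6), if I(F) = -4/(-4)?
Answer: 13068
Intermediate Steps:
I(F) = 1 (I(F) = -4*(-¼) = 1)
g(h, K) = (1 + h)*(-5 + K) (g(h, K) = (h + 1)*(K - 5) = (1 + h)*(-5 + K))
-108*g(10, -6) = -108*(-5 - 6 - 5*10 - 6*10) = -108*(-5 - 6 - 50 - 60) = -108*(-121) = 13068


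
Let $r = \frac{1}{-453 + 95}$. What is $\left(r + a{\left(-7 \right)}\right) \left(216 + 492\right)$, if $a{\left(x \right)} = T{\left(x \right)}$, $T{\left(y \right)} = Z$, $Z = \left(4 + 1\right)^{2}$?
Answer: $\frac{3167946}{179} \approx 17698.0$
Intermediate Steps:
$Z = 25$ ($Z = 5^{2} = 25$)
$r = - \frac{1}{358}$ ($r = \frac{1}{-358} = - \frac{1}{358} \approx -0.0027933$)
$T{\left(y \right)} = 25$
$a{\left(x \right)} = 25$
$\left(r + a{\left(-7 \right)}\right) \left(216 + 492\right) = \left(- \frac{1}{358} + 25\right) \left(216 + 492\right) = \frac{8949}{358} \cdot 708 = \frac{3167946}{179}$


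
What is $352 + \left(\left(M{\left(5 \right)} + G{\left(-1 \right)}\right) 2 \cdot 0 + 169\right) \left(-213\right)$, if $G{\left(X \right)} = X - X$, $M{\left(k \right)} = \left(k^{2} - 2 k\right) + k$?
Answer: $-35645$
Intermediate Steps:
$M{\left(k \right)} = k^{2} - k$
$G{\left(X \right)} = 0$
$352 + \left(\left(M{\left(5 \right)} + G{\left(-1 \right)}\right) 2 \cdot 0 + 169\right) \left(-213\right) = 352 + \left(\left(5 \left(-1 + 5\right) + 0\right) 2 \cdot 0 + 169\right) \left(-213\right) = 352 + \left(\left(5 \cdot 4 + 0\right) 0 + 169\right) \left(-213\right) = 352 + \left(\left(20 + 0\right) 0 + 169\right) \left(-213\right) = 352 + \left(20 \cdot 0 + 169\right) \left(-213\right) = 352 + \left(0 + 169\right) \left(-213\right) = 352 + 169 \left(-213\right) = 352 - 35997 = -35645$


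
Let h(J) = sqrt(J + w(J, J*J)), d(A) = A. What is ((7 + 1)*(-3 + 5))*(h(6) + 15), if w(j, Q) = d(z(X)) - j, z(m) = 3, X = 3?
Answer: 240 + 16*sqrt(3) ≈ 267.71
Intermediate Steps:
w(j, Q) = 3 - j
h(J) = sqrt(3) (h(J) = sqrt(J + (3 - J)) = sqrt(3))
((7 + 1)*(-3 + 5))*(h(6) + 15) = ((7 + 1)*(-3 + 5))*(sqrt(3) + 15) = (8*2)*(15 + sqrt(3)) = 16*(15 + sqrt(3)) = 240 + 16*sqrt(3)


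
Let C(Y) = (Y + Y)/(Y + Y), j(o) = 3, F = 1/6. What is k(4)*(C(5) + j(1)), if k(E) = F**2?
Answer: 1/9 ≈ 0.11111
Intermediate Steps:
F = 1/6 ≈ 0.16667
C(Y) = 1 (C(Y) = (2*Y)/((2*Y)) = (2*Y)*(1/(2*Y)) = 1)
k(E) = 1/36 (k(E) = (1/6)**2 = 1/36)
k(4)*(C(5) + j(1)) = (1 + 3)/36 = (1/36)*4 = 1/9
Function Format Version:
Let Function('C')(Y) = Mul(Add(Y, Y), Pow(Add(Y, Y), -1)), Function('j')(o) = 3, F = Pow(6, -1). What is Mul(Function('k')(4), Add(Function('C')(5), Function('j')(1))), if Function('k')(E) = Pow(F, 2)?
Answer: Rational(1, 9) ≈ 0.11111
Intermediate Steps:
F = Rational(1, 6) ≈ 0.16667
Function('C')(Y) = 1 (Function('C')(Y) = Mul(Mul(2, Y), Pow(Mul(2, Y), -1)) = Mul(Mul(2, Y), Mul(Rational(1, 2), Pow(Y, -1))) = 1)
Function('k')(E) = Rational(1, 36) (Function('k')(E) = Pow(Rational(1, 6), 2) = Rational(1, 36))
Mul(Function('k')(4), Add(Function('C')(5), Function('j')(1))) = Mul(Rational(1, 36), Add(1, 3)) = Mul(Rational(1, 36), 4) = Rational(1, 9)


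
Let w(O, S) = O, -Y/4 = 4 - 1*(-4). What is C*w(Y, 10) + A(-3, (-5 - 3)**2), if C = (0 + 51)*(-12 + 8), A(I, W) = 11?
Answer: 6539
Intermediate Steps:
Y = -32 (Y = -4*(4 - 1*(-4)) = -4*(4 + 4) = -4*8 = -32)
C = -204 (C = 51*(-4) = -204)
C*w(Y, 10) + A(-3, (-5 - 3)**2) = -204*(-32) + 11 = 6528 + 11 = 6539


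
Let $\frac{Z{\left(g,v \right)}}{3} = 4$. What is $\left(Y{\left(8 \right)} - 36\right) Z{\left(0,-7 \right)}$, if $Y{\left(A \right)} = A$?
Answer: $-336$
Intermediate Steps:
$Z{\left(g,v \right)} = 12$ ($Z{\left(g,v \right)} = 3 \cdot 4 = 12$)
$\left(Y{\left(8 \right)} - 36\right) Z{\left(0,-7 \right)} = \left(8 - 36\right) 12 = \left(-28\right) 12 = -336$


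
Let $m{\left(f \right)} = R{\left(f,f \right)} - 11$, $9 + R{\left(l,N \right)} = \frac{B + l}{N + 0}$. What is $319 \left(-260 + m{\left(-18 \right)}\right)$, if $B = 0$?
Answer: $-89001$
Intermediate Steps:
$R{\left(l,N \right)} = -9 + \frac{l}{N}$ ($R{\left(l,N \right)} = -9 + \frac{0 + l}{N + 0} = -9 + \frac{l}{N}$)
$m{\left(f \right)} = -19$ ($m{\left(f \right)} = \left(-9 + \frac{f}{f}\right) - 11 = \left(-9 + 1\right) - 11 = -8 - 11 = -19$)
$319 \left(-260 + m{\left(-18 \right)}\right) = 319 \left(-260 - 19\right) = 319 \left(-279\right) = -89001$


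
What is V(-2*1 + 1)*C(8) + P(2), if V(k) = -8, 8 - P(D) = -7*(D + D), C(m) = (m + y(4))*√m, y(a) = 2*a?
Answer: 36 - 256*√2 ≈ -326.04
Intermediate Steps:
C(m) = √m*(8 + m) (C(m) = (m + 2*4)*√m = (m + 8)*√m = (8 + m)*√m = √m*(8 + m))
P(D) = 8 + 14*D (P(D) = 8 - (-7)*(D + D) = 8 - (-7)*2*D = 8 - (-14)*D = 8 + 14*D)
V(-2*1 + 1)*C(8) + P(2) = -8*√8*(8 + 8) + (8 + 14*2) = -8*2*√2*16 + (8 + 28) = -256*√2 + 36 = 36 - 256*√2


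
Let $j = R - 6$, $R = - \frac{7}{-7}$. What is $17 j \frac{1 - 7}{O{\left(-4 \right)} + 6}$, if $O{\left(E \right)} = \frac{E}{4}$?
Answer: $102$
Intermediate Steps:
$O{\left(E \right)} = \frac{E}{4}$ ($O{\left(E \right)} = E \frac{1}{4} = \frac{E}{4}$)
$R = 1$ ($R = \left(-7\right) \left(- \frac{1}{7}\right) = 1$)
$j = -5$ ($j = 1 - 6 = -5$)
$17 j \frac{1 - 7}{O{\left(-4 \right)} + 6} = 17 \left(-5\right) \frac{1 - 7}{\frac{1}{4} \left(-4\right) + 6} = - 85 \left(- \frac{6}{-1 + 6}\right) = - 85 \left(- \frac{6}{5}\right) = - 85 \left(\left(-6\right) \frac{1}{5}\right) = \left(-85\right) \left(- \frac{6}{5}\right) = 102$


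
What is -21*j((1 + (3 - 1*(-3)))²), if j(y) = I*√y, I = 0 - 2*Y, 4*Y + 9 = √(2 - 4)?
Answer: -1323/2 + 147*I*√2/2 ≈ -661.5 + 103.94*I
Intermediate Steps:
Y = -9/4 + I*√2/4 (Y = -9/4 + √(2 - 4)/4 = -9/4 + √(-2)/4 = -9/4 + (I*√2)/4 = -9/4 + I*√2/4 ≈ -2.25 + 0.35355*I)
I = 9/2 - I*√2/2 (I = 0 - 2*(-9/4 + I*√2/4) = 0 + (9/2 - I*√2/2) = 9/2 - I*√2/2 ≈ 4.5 - 0.70711*I)
j(y) = √y*(9/2 - I*√2/2) (j(y) = (9/2 - I*√2/2)*√y = √y*(9/2 - I*√2/2))
-21*j((1 + (3 - 1*(-3)))²) = -21*√((1 + (3 - 1*(-3)))²)*(9 - I*√2)/2 = -21*√((1 + (3 + 3))²)*(9 - I*√2)/2 = -21*√((1 + 6)²)*(9 - I*√2)/2 = -21*√(7²)*(9 - I*√2)/2 = -21*√49*(9 - I*√2)/2 = -21*7*(9 - I*√2)/2 = -21*(63/2 - 7*I*√2/2) = -1323/2 + 147*I*√2/2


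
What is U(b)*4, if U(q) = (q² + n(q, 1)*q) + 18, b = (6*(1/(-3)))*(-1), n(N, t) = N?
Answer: 104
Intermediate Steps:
b = 2 (b = (6*(1*(-⅓)))*(-1) = (6*(-⅓))*(-1) = -2*(-1) = 2)
U(q) = 18 + 2*q² (U(q) = (q² + q*q) + 18 = (q² + q²) + 18 = 2*q² + 18 = 18 + 2*q²)
U(b)*4 = (18 + 2*2²)*4 = (18 + 2*4)*4 = (18 + 8)*4 = 26*4 = 104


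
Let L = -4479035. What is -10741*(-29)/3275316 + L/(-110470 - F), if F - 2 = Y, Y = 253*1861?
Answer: 2970265022641/380791513476 ≈ 7.8002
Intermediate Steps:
Y = 470833
F = 470835 (F = 2 + 470833 = 470835)
-10741*(-29)/3275316 + L/(-110470 - F) = -10741*(-29)/3275316 - 4479035/(-110470 - 1*470835) = 311489*(1/3275316) - 4479035/(-110470 - 470835) = 311489/3275316 - 4479035/(-581305) = 311489/3275316 - 4479035*(-1/581305) = 311489/3275316 + 895807/116261 = 2970265022641/380791513476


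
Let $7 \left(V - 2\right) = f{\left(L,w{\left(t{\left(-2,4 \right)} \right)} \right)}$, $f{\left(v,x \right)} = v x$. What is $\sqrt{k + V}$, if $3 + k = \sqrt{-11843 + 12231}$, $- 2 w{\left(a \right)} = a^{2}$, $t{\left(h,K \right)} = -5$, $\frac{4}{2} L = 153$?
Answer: $\frac{\sqrt{-26971 + 392 \sqrt{97}}}{14} \approx 10.859 i$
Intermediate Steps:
$L = \frac{153}{2}$ ($L = \frac{1}{2} \cdot 153 = \frac{153}{2} \approx 76.5$)
$w{\left(a \right)} = - \frac{a^{2}}{2}$
$V = - \frac{3769}{28}$ ($V = 2 + \frac{\frac{153}{2} \left(- \frac{\left(-5\right)^{2}}{2}\right)}{7} = 2 + \frac{\frac{153}{2} \left(\left(- \frac{1}{2}\right) 25\right)}{7} = 2 + \frac{\frac{153}{2} \left(- \frac{25}{2}\right)}{7} = 2 + \frac{1}{7} \left(- \frac{3825}{4}\right) = 2 - \frac{3825}{28} = - \frac{3769}{28} \approx -134.61$)
$k = -3 + 2 \sqrt{97}$ ($k = -3 + \sqrt{-11843 + 12231} = -3 + \sqrt{388} = -3 + 2 \sqrt{97} \approx 16.698$)
$\sqrt{k + V} = \sqrt{\left(-3 + 2 \sqrt{97}\right) - \frac{3769}{28}} = \sqrt{- \frac{3853}{28} + 2 \sqrt{97}}$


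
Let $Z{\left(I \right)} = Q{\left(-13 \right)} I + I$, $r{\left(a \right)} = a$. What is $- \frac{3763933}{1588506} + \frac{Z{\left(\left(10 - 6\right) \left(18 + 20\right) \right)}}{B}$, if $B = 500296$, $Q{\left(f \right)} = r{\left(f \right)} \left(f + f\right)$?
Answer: $- \frac{225153510875}{99340399722} \approx -2.2665$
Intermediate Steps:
$Q{\left(f \right)} = 2 f^{2}$ ($Q{\left(f \right)} = f \left(f + f\right) = f 2 f = 2 f^{2}$)
$Z{\left(I \right)} = 339 I$ ($Z{\left(I \right)} = 2 \left(-13\right)^{2} I + I = 2 \cdot 169 I + I = 338 I + I = 339 I$)
$- \frac{3763933}{1588506} + \frac{Z{\left(\left(10 - 6\right) \left(18 + 20\right) \right)}}{B} = - \frac{3763933}{1588506} + \frac{339 \left(10 - 6\right) \left(18 + 20\right)}{500296} = \left(-3763933\right) \frac{1}{1588506} + 339 \left(10 - 6\right) 38 \cdot \frac{1}{500296} = - \frac{3763933}{1588506} + 339 \cdot 4 \cdot 38 \cdot \frac{1}{500296} = - \frac{3763933}{1588506} + 339 \cdot 152 \cdot \frac{1}{500296} = - \frac{3763933}{1588506} + 51528 \cdot \frac{1}{500296} = - \frac{3763933}{1588506} + \frac{6441}{62537} = - \frac{225153510875}{99340399722}$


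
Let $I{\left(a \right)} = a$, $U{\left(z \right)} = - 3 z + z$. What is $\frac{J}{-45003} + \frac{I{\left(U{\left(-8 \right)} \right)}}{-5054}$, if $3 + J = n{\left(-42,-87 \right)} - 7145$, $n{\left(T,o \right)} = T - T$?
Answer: $\frac{2528996}{16246083} \approx 0.15567$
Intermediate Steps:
$n{\left(T,o \right)} = 0$
$U{\left(z \right)} = - 2 z$
$J = -7148$ ($J = -3 + \left(0 - 7145\right) = -3 - 7145 = -7148$)
$\frac{J}{-45003} + \frac{I{\left(U{\left(-8 \right)} \right)}}{-5054} = - \frac{7148}{-45003} + \frac{\left(-2\right) \left(-8\right)}{-5054} = \left(-7148\right) \left(- \frac{1}{45003}\right) + 16 \left(- \frac{1}{5054}\right) = \frac{7148}{45003} - \frac{8}{2527} = \frac{2528996}{16246083}$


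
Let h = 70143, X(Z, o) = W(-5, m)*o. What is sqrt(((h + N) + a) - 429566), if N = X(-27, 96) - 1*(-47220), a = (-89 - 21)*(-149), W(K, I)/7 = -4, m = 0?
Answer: I*sqrt(298501) ≈ 546.35*I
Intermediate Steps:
W(K, I) = -28 (W(K, I) = 7*(-4) = -28)
X(Z, o) = -28*o
a = 16390 (a = -110*(-149) = 16390)
N = 44532 (N = -28*96 - 1*(-47220) = -2688 + 47220 = 44532)
sqrt(((h + N) + a) - 429566) = sqrt(((70143 + 44532) + 16390) - 429566) = sqrt((114675 + 16390) - 429566) = sqrt(131065 - 429566) = sqrt(-298501) = I*sqrt(298501)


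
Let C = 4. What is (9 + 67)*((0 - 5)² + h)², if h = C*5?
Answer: 153900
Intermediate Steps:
h = 20 (h = 4*5 = 20)
(9 + 67)*((0 - 5)² + h)² = (9 + 67)*((0 - 5)² + 20)² = 76*((-5)² + 20)² = 76*(25 + 20)² = 76*45² = 76*2025 = 153900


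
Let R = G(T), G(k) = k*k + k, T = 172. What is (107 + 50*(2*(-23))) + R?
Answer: 27563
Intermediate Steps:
G(k) = k + k**2 (G(k) = k**2 + k = k + k**2)
R = 29756 (R = 172*(1 + 172) = 172*173 = 29756)
(107 + 50*(2*(-23))) + R = (107 + 50*(2*(-23))) + 29756 = (107 + 50*(-46)) + 29756 = (107 - 2300) + 29756 = -2193 + 29756 = 27563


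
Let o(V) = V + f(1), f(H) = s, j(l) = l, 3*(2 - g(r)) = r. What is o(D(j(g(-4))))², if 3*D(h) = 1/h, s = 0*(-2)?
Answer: 1/100 ≈ 0.010000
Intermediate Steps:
g(r) = 2 - r/3
s = 0
D(h) = 1/(3*h)
f(H) = 0
o(V) = V (o(V) = V + 0 = V)
o(D(j(g(-4))))² = (1/(3*(2 - ⅓*(-4))))² = (1/(3*(2 + 4/3)))² = (1/(3*(10/3)))² = ((⅓)*(3/10))² = (⅒)² = 1/100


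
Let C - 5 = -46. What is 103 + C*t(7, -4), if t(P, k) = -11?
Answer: 554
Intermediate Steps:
C = -41 (C = 5 - 46 = -41)
103 + C*t(7, -4) = 103 - 41*(-11) = 103 + 451 = 554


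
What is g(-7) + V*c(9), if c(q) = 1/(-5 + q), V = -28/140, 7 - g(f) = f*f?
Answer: -841/20 ≈ -42.050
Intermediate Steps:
g(f) = 7 - f² (g(f) = 7 - f*f = 7 - f²)
V = -⅕ (V = -28*1/140 = -⅕ ≈ -0.20000)
g(-7) + V*c(9) = (7 - 1*(-7)²) - 1/(5*(-5 + 9)) = (7 - 1*49) - ⅕/4 = (7 - 49) - ⅕*¼ = -42 - 1/20 = -841/20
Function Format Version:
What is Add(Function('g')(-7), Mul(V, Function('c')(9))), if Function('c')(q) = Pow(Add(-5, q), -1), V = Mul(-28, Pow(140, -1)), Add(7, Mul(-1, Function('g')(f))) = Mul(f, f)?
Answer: Rational(-841, 20) ≈ -42.050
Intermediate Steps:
Function('g')(f) = Add(7, Mul(-1, Pow(f, 2))) (Function('g')(f) = Add(7, Mul(-1, Mul(f, f))) = Add(7, Mul(-1, Pow(f, 2))))
V = Rational(-1, 5) (V = Mul(-28, Rational(1, 140)) = Rational(-1, 5) ≈ -0.20000)
Add(Function('g')(-7), Mul(V, Function('c')(9))) = Add(Add(7, Mul(-1, Pow(-7, 2))), Mul(Rational(-1, 5), Pow(Add(-5, 9), -1))) = Add(Add(7, Mul(-1, 49)), Mul(Rational(-1, 5), Pow(4, -1))) = Add(Add(7, -49), Mul(Rational(-1, 5), Rational(1, 4))) = Add(-42, Rational(-1, 20)) = Rational(-841, 20)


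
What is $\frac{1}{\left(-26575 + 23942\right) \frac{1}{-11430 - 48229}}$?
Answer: $\frac{59659}{2633} \approx 22.658$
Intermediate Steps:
$\frac{1}{\left(-26575 + 23942\right) \frac{1}{-11430 - 48229}} = \frac{1}{\left(-2633\right) \frac{1}{-59659}} = \frac{1}{\left(-2633\right) \left(- \frac{1}{59659}\right)} = \frac{1}{\frac{2633}{59659}} = \frac{59659}{2633}$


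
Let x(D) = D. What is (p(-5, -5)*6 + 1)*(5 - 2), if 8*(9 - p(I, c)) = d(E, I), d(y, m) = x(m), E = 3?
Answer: 705/4 ≈ 176.25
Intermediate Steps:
d(y, m) = m
p(I, c) = 9 - I/8
(p(-5, -5)*6 + 1)*(5 - 2) = ((9 - 1/8*(-5))*6 + 1)*(5 - 2) = ((9 + 5/8)*6 + 1)*3 = ((77/8)*6 + 1)*3 = (231/4 + 1)*3 = (235/4)*3 = 705/4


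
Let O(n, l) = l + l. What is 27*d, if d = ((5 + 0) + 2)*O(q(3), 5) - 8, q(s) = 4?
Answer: 1674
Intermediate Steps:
O(n, l) = 2*l
d = 62 (d = ((5 + 0) + 2)*(2*5) - 8 = (5 + 2)*10 - 8 = 7*10 - 8 = 70 - 8 = 62)
27*d = 27*62 = 1674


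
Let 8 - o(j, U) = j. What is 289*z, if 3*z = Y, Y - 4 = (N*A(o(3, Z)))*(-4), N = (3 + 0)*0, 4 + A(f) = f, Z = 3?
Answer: 1156/3 ≈ 385.33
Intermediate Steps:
o(j, U) = 8 - j
A(f) = -4 + f
N = 0 (N = 3*0 = 0)
Y = 4 (Y = 4 + (0*(-4 + (8 - 1*3)))*(-4) = 4 + (0*(-4 + (8 - 3)))*(-4) = 4 + (0*(-4 + 5))*(-4) = 4 + (0*1)*(-4) = 4 + 0*(-4) = 4 + 0 = 4)
z = 4/3 (z = (1/3)*4 = 4/3 ≈ 1.3333)
289*z = 289*(4/3) = 1156/3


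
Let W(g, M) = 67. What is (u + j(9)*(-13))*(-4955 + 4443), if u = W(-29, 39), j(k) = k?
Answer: 25600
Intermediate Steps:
u = 67
(u + j(9)*(-13))*(-4955 + 4443) = (67 + 9*(-13))*(-4955 + 4443) = (67 - 117)*(-512) = -50*(-512) = 25600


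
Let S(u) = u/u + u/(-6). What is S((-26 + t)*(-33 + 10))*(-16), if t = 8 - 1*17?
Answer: 6392/3 ≈ 2130.7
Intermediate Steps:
t = -9 (t = 8 - 17 = -9)
S(u) = 1 - u/6 (S(u) = 1 + u*(-⅙) = 1 - u/6)
S((-26 + t)*(-33 + 10))*(-16) = (1 - (-26 - 9)*(-33 + 10)/6)*(-16) = (1 - (-35)*(-23)/6)*(-16) = (1 - ⅙*805)*(-16) = (1 - 805/6)*(-16) = -799/6*(-16) = 6392/3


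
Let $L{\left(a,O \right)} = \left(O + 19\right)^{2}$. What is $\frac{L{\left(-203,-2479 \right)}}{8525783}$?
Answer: $\frac{6051600}{8525783} \approx 0.7098$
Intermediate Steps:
$L{\left(a,O \right)} = \left(19 + O\right)^{2}$
$\frac{L{\left(-203,-2479 \right)}}{8525783} = \frac{\left(19 - 2479\right)^{2}}{8525783} = \left(-2460\right)^{2} \cdot \frac{1}{8525783} = 6051600 \cdot \frac{1}{8525783} = \frac{6051600}{8525783}$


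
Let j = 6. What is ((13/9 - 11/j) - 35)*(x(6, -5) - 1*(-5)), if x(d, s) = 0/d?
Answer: -3185/18 ≈ -176.94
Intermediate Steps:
x(d, s) = 0
((13/9 - 11/j) - 35)*(x(6, -5) - 1*(-5)) = ((13/9 - 11/6) - 35)*(0 - 1*(-5)) = ((13*(⅑) - 11*⅙) - 35)*(0 + 5) = ((13/9 - 11/6) - 35)*5 = (-7/18 - 35)*5 = -637/18*5 = -3185/18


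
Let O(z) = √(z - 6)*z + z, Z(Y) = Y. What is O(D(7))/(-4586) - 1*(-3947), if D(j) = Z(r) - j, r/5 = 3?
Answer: 9050467/2293 - 4*√2/2293 ≈ 3947.0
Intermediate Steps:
r = 15 (r = 5*3 = 15)
D(j) = 15 - j
O(z) = z + z*√(-6 + z) (O(z) = √(-6 + z)*z + z = z*√(-6 + z) + z = z + z*√(-6 + z))
O(D(7))/(-4586) - 1*(-3947) = ((15 - 1*7)*(1 + √(-6 + (15 - 1*7))))/(-4586) - 1*(-3947) = ((15 - 7)*(1 + √(-6 + (15 - 7))))*(-1/4586) + 3947 = (8*(1 + √(-6 + 8)))*(-1/4586) + 3947 = (8*(1 + √2))*(-1/4586) + 3947 = (8 + 8*√2)*(-1/4586) + 3947 = (-4/2293 - 4*√2/2293) + 3947 = 9050467/2293 - 4*√2/2293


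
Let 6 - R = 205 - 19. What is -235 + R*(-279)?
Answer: 49985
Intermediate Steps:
R = -180 (R = 6 - (205 - 19) = 6 - 1*186 = 6 - 186 = -180)
-235 + R*(-279) = -235 - 180*(-279) = -235 + 50220 = 49985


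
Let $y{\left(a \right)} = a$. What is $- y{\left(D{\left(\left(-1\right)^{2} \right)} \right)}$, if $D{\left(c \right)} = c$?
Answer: $-1$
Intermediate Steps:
$- y{\left(D{\left(\left(-1\right)^{2} \right)} \right)} = - \left(-1\right)^{2} = \left(-1\right) 1 = -1$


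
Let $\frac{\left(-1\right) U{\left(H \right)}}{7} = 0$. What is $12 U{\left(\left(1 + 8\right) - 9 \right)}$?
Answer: $0$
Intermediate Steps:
$U{\left(H \right)} = 0$ ($U{\left(H \right)} = \left(-7\right) 0 = 0$)
$12 U{\left(\left(1 + 8\right) - 9 \right)} = 12 \cdot 0 = 0$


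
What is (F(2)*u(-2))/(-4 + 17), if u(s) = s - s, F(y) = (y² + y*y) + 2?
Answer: 0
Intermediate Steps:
F(y) = 2 + 2*y² (F(y) = (y² + y²) + 2 = 2*y² + 2 = 2 + 2*y²)
u(s) = 0
(F(2)*u(-2))/(-4 + 17) = ((2 + 2*2²)*0)/(-4 + 17) = ((2 + 2*4)*0)/13 = ((2 + 8)*0)*(1/13) = (10*0)*(1/13) = 0*(1/13) = 0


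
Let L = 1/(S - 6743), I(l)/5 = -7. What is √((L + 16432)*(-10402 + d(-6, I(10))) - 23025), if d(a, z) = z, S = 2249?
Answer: I*√7855104250606/214 ≈ 13097.0*I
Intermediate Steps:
I(l) = -35 (I(l) = 5*(-7) = -35)
L = -1/4494 (L = 1/(2249 - 6743) = 1/(-4494) = -1/4494 ≈ -0.00022252)
√((L + 16432)*(-10402 + d(-6, I(10))) - 23025) = √((-1/4494 + 16432)*(-10402 - 35) - 23025) = √((73845407/4494)*(-10437) - 23025) = √(-36701167279/214 - 23025) = √(-36706094629/214) = I*√7855104250606/214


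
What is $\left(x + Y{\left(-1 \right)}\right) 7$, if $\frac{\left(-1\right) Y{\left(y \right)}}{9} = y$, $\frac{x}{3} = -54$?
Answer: $-1071$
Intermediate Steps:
$x = -162$ ($x = 3 \left(-54\right) = -162$)
$Y{\left(y \right)} = - 9 y$
$\left(x + Y{\left(-1 \right)}\right) 7 = \left(-162 - -9\right) 7 = \left(-162 + 9\right) 7 = \left(-153\right) 7 = -1071$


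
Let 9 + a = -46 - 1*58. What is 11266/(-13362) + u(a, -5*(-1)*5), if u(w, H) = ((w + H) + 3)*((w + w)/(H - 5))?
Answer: 97885/102 ≈ 959.66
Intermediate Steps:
a = -113 (a = -9 + (-46 - 1*58) = -9 + (-46 - 58) = -9 - 104 = -113)
u(w, H) = 2*w*(3 + H + w)/(-5 + H) (u(w, H) = ((H + w) + 3)*((2*w)/(-5 + H)) = (3 + H + w)*(2*w/(-5 + H)) = 2*w*(3 + H + w)/(-5 + H))
11266/(-13362) + u(a, -5*(-1)*5) = 11266/(-13362) + 2*(-113)*(3 - 5*(-1)*5 - 113)/(-5 - 5*(-1)*5) = 11266*(-1/13362) + 2*(-113)*(3 + 5*5 - 113)/(-5 + 5*5) = -43/51 + 2*(-113)*(3 + 25 - 113)/(-5 + 25) = -43/51 + 2*(-113)*(-85)/20 = -43/51 + 2*(-113)*(1/20)*(-85) = -43/51 + 1921/2 = 97885/102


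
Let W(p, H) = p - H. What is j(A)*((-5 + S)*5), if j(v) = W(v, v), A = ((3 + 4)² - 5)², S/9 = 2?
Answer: 0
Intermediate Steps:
S = 18 (S = 9*2 = 18)
A = 1936 (A = (7² - 5)² = (49 - 5)² = 44² = 1936)
j(v) = 0 (j(v) = v - v = 0)
j(A)*((-5 + S)*5) = 0*((-5 + 18)*5) = 0*(13*5) = 0*65 = 0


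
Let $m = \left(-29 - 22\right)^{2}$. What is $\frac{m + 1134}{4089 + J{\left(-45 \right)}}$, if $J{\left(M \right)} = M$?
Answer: $\frac{1245}{1348} \approx 0.92359$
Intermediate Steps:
$m = 2601$ ($m = \left(-51\right)^{2} = 2601$)
$\frac{m + 1134}{4089 + J{\left(-45 \right)}} = \frac{2601 + 1134}{4089 - 45} = \frac{3735}{4044} = 3735 \cdot \frac{1}{4044} = \frac{1245}{1348}$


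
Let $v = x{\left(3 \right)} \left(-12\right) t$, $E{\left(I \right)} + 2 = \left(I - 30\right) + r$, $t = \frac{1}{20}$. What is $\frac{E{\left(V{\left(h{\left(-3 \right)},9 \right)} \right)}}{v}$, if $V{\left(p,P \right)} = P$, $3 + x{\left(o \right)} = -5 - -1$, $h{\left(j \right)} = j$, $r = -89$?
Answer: $- \frac{80}{3} \approx -26.667$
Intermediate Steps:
$x{\left(o \right)} = -7$ ($x{\left(o \right)} = -3 - 4 = -7$)
$t = \frac{1}{20} \approx 0.05$
$E{\left(I \right)} = -121 + I$ ($E{\left(I \right)} = -2 + \left(\left(I - 30\right) - 89\right) = -2 + \left(\left(-30 + I\right) - 89\right) = -2 + \left(-119 + I\right) = -121 + I$)
$v = \frac{21}{5}$ ($v = \left(-7\right) \left(-12\right) \frac{1}{20} = 84 \cdot \frac{1}{20} = \frac{21}{5} \approx 4.2$)
$\frac{E{\left(V{\left(h{\left(-3 \right)},9 \right)} \right)}}{v} = \frac{-121 + 9}{\frac{21}{5}} = \left(-112\right) \frac{5}{21} = - \frac{80}{3}$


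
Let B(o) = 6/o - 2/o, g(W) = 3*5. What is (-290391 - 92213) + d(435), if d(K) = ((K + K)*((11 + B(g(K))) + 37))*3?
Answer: -256628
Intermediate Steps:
g(W) = 15
B(o) = 4/o
d(K) = 1448*K/5 (d(K) = ((K + K)*((11 + 4/15) + 37))*3 = ((2*K)*((11 + 4*(1/15)) + 37))*3 = ((2*K)*((11 + 4/15) + 37))*3 = ((2*K)*(169/15 + 37))*3 = ((2*K)*(724/15))*3 = (1448*K/15)*3 = 1448*K/5)
(-290391 - 92213) + d(435) = (-290391 - 92213) + (1448/5)*435 = -382604 + 125976 = -256628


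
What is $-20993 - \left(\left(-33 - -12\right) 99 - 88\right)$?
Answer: $-18826$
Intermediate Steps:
$-20993 - \left(\left(-33 - -12\right) 99 - 88\right) = -20993 - \left(\left(-33 + 12\right) 99 - 88\right) = -20993 - \left(\left(-21\right) 99 - 88\right) = -20993 - \left(-2079 - 88\right) = -20993 - -2167 = -20993 + 2167 = -18826$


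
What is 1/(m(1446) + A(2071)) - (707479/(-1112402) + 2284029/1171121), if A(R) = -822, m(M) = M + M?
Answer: -885745528503572/674176924817235 ≈ -1.3138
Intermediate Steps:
m(M) = 2*M
1/(m(1446) + A(2071)) - (707479/(-1112402) + 2284029/1171121) = 1/(2*1446 - 822) - (707479/(-1112402) + 2284029/1171121) = 1/(2892 - 822) - (707479*(-1/1112402) + 2284029*(1/1171121)) = 1/2070 - (-707479/1112402 + 2284029/1171121) = 1/2070 - 1*1712214913699/1302757342642 = 1/2070 - 1712214913699/1302757342642 = -885745528503572/674176924817235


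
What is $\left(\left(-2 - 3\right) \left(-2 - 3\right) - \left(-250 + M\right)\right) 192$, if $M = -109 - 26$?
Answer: $78720$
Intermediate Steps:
$M = -135$
$\left(\left(-2 - 3\right) \left(-2 - 3\right) - \left(-250 + M\right)\right) 192 = \left(\left(-2 - 3\right) \left(-2 - 3\right) + \left(250 - -135\right)\right) 192 = \left(\left(-2 - 3\right) \left(-5\right) + \left(250 + 135\right)\right) 192 = \left(\left(-5\right) \left(-5\right) + 385\right) 192 = \left(25 + 385\right) 192 = 410 \cdot 192 = 78720$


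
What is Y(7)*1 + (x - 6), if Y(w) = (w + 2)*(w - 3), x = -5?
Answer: 25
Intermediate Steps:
Y(w) = (-3 + w)*(2 + w) (Y(w) = (2 + w)*(-3 + w) = (-3 + w)*(2 + w))
Y(7)*1 + (x - 6) = (-6 + 7**2 - 1*7)*1 + (-5 - 6) = (-6 + 49 - 7)*1 - 11 = 36*1 - 11 = 36 - 11 = 25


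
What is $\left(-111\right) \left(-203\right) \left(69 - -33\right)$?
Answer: $2298366$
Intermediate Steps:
$\left(-111\right) \left(-203\right) \left(69 - -33\right) = 22533 \left(69 + 33\right) = 22533 \cdot 102 = 2298366$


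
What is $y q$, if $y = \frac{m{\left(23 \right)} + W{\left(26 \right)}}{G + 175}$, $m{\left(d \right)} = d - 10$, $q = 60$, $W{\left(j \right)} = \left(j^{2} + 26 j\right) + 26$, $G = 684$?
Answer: $\frac{83460}{859} \approx 97.159$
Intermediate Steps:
$W{\left(j \right)} = 26 + j^{2} + 26 j$
$m{\left(d \right)} = -10 + d$ ($m{\left(d \right)} = d - 10 = -10 + d$)
$y = \frac{1391}{859}$ ($y = \frac{\left(-10 + 23\right) + \left(26 + 26^{2} + 26 \cdot 26\right)}{684 + 175} = \frac{13 + \left(26 + 676 + 676\right)}{859} = \left(13 + 1378\right) \frac{1}{859} = 1391 \cdot \frac{1}{859} = \frac{1391}{859} \approx 1.6193$)
$y q = \frac{1391}{859} \cdot 60 = \frac{83460}{859}$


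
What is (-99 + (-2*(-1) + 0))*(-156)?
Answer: 15132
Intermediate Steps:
(-99 + (-2*(-1) + 0))*(-156) = (-99 + (2 + 0))*(-156) = (-99 + 2)*(-156) = -97*(-156) = 15132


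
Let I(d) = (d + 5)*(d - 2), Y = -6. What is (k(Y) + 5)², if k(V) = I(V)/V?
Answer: 121/9 ≈ 13.444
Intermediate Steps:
I(d) = (-2 + d)*(5 + d) (I(d) = (5 + d)*(-2 + d) = (-2 + d)*(5 + d))
k(V) = (-10 + V² + 3*V)/V
(k(Y) + 5)² = ((3 - 6 - 10/(-6)) + 5)² = ((3 - 6 - 10*(-⅙)) + 5)² = ((3 - 6 + 5/3) + 5)² = (-4/3 + 5)² = (11/3)² = 121/9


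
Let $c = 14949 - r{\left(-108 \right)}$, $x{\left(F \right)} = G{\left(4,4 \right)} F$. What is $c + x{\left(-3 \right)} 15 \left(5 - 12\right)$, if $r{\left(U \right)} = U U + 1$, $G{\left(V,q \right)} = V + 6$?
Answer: $6434$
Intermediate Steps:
$G{\left(V,q \right)} = 6 + V$
$r{\left(U \right)} = 1 + U^{2}$ ($r{\left(U \right)} = U^{2} + 1 = 1 + U^{2}$)
$x{\left(F \right)} = 10 F$ ($x{\left(F \right)} = \left(6 + 4\right) F = 10 F$)
$c = 3284$ ($c = 14949 - \left(1 + \left(-108\right)^{2}\right) = 14949 - \left(1 + 11664\right) = 14949 - 11665 = 3284$)
$c + x{\left(-3 \right)} 15 \left(5 - 12\right) = 3284 + 10 \left(-3\right) 15 \left(5 - 12\right) = 3284 + \left(-30\right) 15 \left(5 - 12\right) = 3284 - -3150 = 3284 + 3150 = 6434$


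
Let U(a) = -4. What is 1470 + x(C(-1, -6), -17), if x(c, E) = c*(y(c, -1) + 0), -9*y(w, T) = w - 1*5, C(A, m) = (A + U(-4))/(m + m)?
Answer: 1905395/1296 ≈ 1470.2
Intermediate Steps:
C(A, m) = (-4 + A)/(2*m) (C(A, m) = (A - 4)/(m + m) = (-4 + A)/((2*m)) = (-4 + A)*(1/(2*m)) = (-4 + A)/(2*m))
y(w, T) = 5/9 - w/9 (y(w, T) = -(w - 1*5)/9 = -(w - 5)/9 = -(-5 + w)/9 = 5/9 - w/9)
x(c, E) = c*(5/9 - c/9) (x(c, E) = c*((5/9 - c/9) + 0) = c*(5/9 - c/9))
1470 + x(C(-1, -6), -17) = 1470 + ((1/2)*(-4 - 1)/(-6))*(5 - (-4 - 1)/(2*(-6)))/9 = 1470 + ((1/2)*(-1/6)*(-5))*(5 - (-1)*(-5)/(2*6))/9 = 1470 + (1/9)*(5/12)*(5 - 1*5/12) = 1470 + (1/9)*(5/12)*(5 - 5/12) = 1470 + (1/9)*(5/12)*(55/12) = 1470 + 275/1296 = 1905395/1296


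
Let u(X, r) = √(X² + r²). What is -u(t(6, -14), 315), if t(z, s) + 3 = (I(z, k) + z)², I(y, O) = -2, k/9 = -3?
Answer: -√99394 ≈ -315.27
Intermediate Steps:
k = -27 (k = 9*(-3) = -27)
t(z, s) = -3 + (-2 + z)²
-u(t(6, -14), 315) = -√((-3 + (-2 + 6)²)² + 315²) = -√((-3 + 4²)² + 99225) = -√((-3 + 16)² + 99225) = -√(13² + 99225) = -√(169 + 99225) = -√99394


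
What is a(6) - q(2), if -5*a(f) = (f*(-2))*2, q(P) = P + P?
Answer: ⅘ ≈ 0.80000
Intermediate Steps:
q(P) = 2*P
a(f) = 4*f/5 (a(f) = -f*(-2)*2/5 = -(-2*f)*2/5 = -(-4)*f/5 = 4*f/5)
a(6) - q(2) = (⅘)*6 - 2*2 = 24/5 - 1*4 = 24/5 - 4 = ⅘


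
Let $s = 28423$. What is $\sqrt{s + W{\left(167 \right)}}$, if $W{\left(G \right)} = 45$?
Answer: $2 \sqrt{7117} \approx 168.72$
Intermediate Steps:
$\sqrt{s + W{\left(167 \right)}} = \sqrt{28423 + 45} = \sqrt{28468} = 2 \sqrt{7117}$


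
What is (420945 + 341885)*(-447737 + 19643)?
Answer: -326562946020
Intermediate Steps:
(420945 + 341885)*(-447737 + 19643) = 762830*(-428094) = -326562946020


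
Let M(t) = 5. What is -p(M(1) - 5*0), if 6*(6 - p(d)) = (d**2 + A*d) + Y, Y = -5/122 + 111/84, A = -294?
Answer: -2527361/10248 ≈ -246.62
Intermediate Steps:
Y = 2187/1708 (Y = -5*1/122 + 111*(1/84) = -5/122 + 37/28 = 2187/1708 ≈ 1.2804)
p(d) = 19767/3416 + 49*d - d**2/6 (p(d) = 6 - ((d**2 - 294*d) + 2187/1708)/6 = 6 - (2187/1708 + d**2 - 294*d)/6 = 6 + (-729/3416 + 49*d - d**2/6) = 19767/3416 + 49*d - d**2/6)
-p(M(1) - 5*0) = -(19767/3416 + 49*(5 - 5*0) - (5 - 5*0)**2/6) = -(19767/3416 + 49*(5 + 0) - (5 + 0)**2/6) = -(19767/3416 + 49*5 - 1/6*5**2) = -(19767/3416 + 245 - 1/6*25) = -(19767/3416 + 245 - 25/6) = -1*2527361/10248 = -2527361/10248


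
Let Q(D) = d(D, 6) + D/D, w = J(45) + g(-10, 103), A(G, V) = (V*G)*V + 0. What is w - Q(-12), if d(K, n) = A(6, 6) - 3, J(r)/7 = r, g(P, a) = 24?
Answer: 125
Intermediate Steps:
J(r) = 7*r
A(G, V) = G*V² (A(G, V) = (G*V)*V + 0 = G*V² + 0 = G*V²)
d(K, n) = 213 (d(K, n) = 6*6² - 3 = 6*36 - 3 = 216 - 3 = 213)
w = 339 (w = 7*45 + 24 = 315 + 24 = 339)
Q(D) = 214 (Q(D) = 213 + D/D = 213 + 1 = 214)
w - Q(-12) = 339 - 1*214 = 339 - 214 = 125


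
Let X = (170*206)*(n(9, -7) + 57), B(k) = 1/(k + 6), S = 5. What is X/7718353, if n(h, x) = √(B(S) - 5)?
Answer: 1996140/7718353 + 105060*I*√66/84901883 ≈ 0.25862 + 0.010053*I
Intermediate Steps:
B(k) = 1/(6 + k)
n(h, x) = 3*I*√66/11 (n(h, x) = √(1/(6 + 5) - 5) = √(1/11 - 5) = √(-54/11) = 3*I*√66/11)
X = 1996140 + 105060*I*√66/11 (X = (170*206)*(3*I*√66/11 + 57) = 35020*(57 + 3*I*√66/11) = 1996140 + 105060*I*√66/11 ≈ 1.9961e+6 + 77592.0*I)
X/7718353 = (1996140 + 105060*I*√66/11)/7718353 = (1996140 + 105060*I*√66/11)*(1/7718353) = 1996140/7718353 + 105060*I*√66/84901883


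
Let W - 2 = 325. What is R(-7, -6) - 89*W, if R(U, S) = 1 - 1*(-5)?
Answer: -29097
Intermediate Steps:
W = 327 (W = 2 + 325 = 327)
R(U, S) = 6 (R(U, S) = 1 + 5 = 6)
R(-7, -6) - 89*W = 6 - 89*327 = 6 - 29103 = -29097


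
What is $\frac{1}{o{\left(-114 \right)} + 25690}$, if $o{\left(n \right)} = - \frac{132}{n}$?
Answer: $\frac{19}{488132} \approx 3.8924 \cdot 10^{-5}$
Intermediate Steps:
$\frac{1}{o{\left(-114 \right)} + 25690} = \frac{1}{- \frac{132}{-114} + 25690} = \frac{1}{\left(-132\right) \left(- \frac{1}{114}\right) + 25690} = \frac{1}{\frac{22}{19} + 25690} = \frac{1}{\frac{488132}{19}} = \frac{19}{488132}$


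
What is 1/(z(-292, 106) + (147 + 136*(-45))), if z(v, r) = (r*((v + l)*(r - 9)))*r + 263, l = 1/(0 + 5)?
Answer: -5/1590180978 ≈ -3.1443e-9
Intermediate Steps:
l = 1/5 ≈ 0.20000
z(v, r) = 263 + r**2*(-9 + r)*(1/5 + v) (z(v, r) = (r*((v + 1/5)*(r - 9)))*r + 263 = (r*((1/5 + v)*(-9 + r)))*r + 263 = (r*((-9 + r)*(1/5 + v)))*r + 263 = (r*(-9 + r)*(1/5 + v))*r + 263 = r**2*(-9 + r)*(1/5 + v) + 263 = 263 + r**2*(-9 + r)*(1/5 + v))
1/(z(-292, 106) + (147 + 136*(-45))) = 1/((263 - 9/5*106**2 + (1/5)*106**3 - 292*106**3 - 9*(-292)*106**2) + (147 + 136*(-45))) = 1/((263 - 9/5*11236 + (1/5)*1191016 - 292*1191016 - 9*(-292)*11236) + (147 - 6120)) = 1/((263 - 101124/5 + 1191016/5 - 347776672 + 29528208) - 5973) = 1/(-1590151113/5 - 5973) = 1/(-1590180978/5) = -5/1590180978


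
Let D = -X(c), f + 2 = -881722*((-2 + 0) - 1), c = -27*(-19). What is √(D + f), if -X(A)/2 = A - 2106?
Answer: √2641978 ≈ 1625.4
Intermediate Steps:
c = 513
X(A) = 4212 - 2*A (X(A) = -2*(A - 2106) = -2*(-2106 + A) = 4212 - 2*A)
f = 2645164 (f = -2 - 881722*((-2 + 0) - 1) = -2 - 881722*(-2 - 1) = -2 - 881722*(-3) = -2 + 2645166 = 2645164)
D = -3186 (D = -(4212 - 2*513) = -(4212 - 1026) = -1*3186 = -3186)
√(D + f) = √(-3186 + 2645164) = √2641978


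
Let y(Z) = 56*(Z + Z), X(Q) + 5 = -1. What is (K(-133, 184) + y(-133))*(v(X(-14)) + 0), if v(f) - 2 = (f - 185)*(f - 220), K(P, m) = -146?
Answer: -649333056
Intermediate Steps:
X(Q) = -6 (X(Q) = -5 - 1 = -6)
v(f) = 2 + (-220 + f)*(-185 + f) (v(f) = 2 + (f - 185)*(f - 220) = 2 + (-185 + f)*(-220 + f) = 2 + (-220 + f)*(-185 + f))
y(Z) = 112*Z (y(Z) = 56*(2*Z) = 112*Z)
(K(-133, 184) + y(-133))*(v(X(-14)) + 0) = (-146 + 112*(-133))*((40702 + (-6)² - 405*(-6)) + 0) = (-146 - 14896)*((40702 + 36 + 2430) + 0) = -15042*(43168 + 0) = -15042*43168 = -649333056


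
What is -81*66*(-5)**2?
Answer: -133650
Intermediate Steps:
-81*66*(-5)**2 = -5346*25 = -133650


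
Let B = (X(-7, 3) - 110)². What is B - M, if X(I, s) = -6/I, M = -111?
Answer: 589135/49 ≈ 12023.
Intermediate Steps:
B = 583696/49 (B = (-6/(-7) - 110)² = (-6*(-⅐) - 110)² = (6/7 - 110)² = (-764/7)² = 583696/49 ≈ 11912.)
B - M = 583696/49 - 1*(-111) = 583696/49 + 111 = 589135/49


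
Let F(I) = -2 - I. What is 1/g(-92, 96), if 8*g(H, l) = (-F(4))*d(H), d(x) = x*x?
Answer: 1/6348 ≈ 0.00015753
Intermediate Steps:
d(x) = x²
g(H, l) = 3*H²/4 (g(H, l) = ((-(-2 - 1*4))*H²)/8 = ((-(-2 - 4))*H²)/8 = ((-1*(-6))*H²)/8 = (6*H²)/8 = 3*H²/4)
1/g(-92, 96) = 1/((¾)*(-92)²) = 1/((¾)*8464) = 1/6348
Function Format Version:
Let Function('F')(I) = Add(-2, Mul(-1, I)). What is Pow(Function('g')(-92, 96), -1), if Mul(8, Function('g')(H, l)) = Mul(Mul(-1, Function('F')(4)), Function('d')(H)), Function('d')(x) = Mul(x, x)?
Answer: Rational(1, 6348) ≈ 0.00015753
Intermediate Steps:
Function('d')(x) = Pow(x, 2)
Function('g')(H, l) = Mul(Rational(3, 4), Pow(H, 2)) (Function('g')(H, l) = Mul(Rational(1, 8), Mul(Mul(-1, Add(-2, Mul(-1, 4))), Pow(H, 2))) = Mul(Rational(1, 8), Mul(Mul(-1, Add(-2, -4)), Pow(H, 2))) = Mul(Rational(1, 8), Mul(Mul(-1, -6), Pow(H, 2))) = Mul(Rational(1, 8), Mul(6, Pow(H, 2))) = Mul(Rational(3, 4), Pow(H, 2)))
Pow(Function('g')(-92, 96), -1) = Pow(Mul(Rational(3, 4), Pow(-92, 2)), -1) = Pow(Mul(Rational(3, 4), 8464), -1) = Pow(6348, -1) = Rational(1, 6348)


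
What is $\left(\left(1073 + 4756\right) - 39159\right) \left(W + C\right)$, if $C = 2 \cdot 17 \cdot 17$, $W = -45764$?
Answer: $1506049380$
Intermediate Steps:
$C = 578$ ($C = 34 \cdot 17 = 578$)
$\left(\left(1073 + 4756\right) - 39159\right) \left(W + C\right) = \left(\left(1073 + 4756\right) - 39159\right) \left(-45764 + 578\right) = \left(5829 - 39159\right) \left(-45186\right) = \left(-33330\right) \left(-45186\right) = 1506049380$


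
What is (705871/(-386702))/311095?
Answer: -705871/120301058690 ≈ -5.8675e-6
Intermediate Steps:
(705871/(-386702))/311095 = (705871*(-1/386702))*(1/311095) = -705871/386702*1/311095 = -705871/120301058690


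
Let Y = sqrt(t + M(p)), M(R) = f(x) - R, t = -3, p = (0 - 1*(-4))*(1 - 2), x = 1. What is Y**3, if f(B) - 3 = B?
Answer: 5*sqrt(5) ≈ 11.180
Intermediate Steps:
f(B) = 3 + B
p = -4 (p = (0 + 4)*(-1) = 4*(-1) = -4)
M(R) = 4 - R (M(R) = (3 + 1) - R = 4 - R)
Y = sqrt(5) (Y = sqrt(-3 + (4 - 1*(-4))) = sqrt(-3 + (4 + 4)) = sqrt(-3 + 8) = sqrt(5) ≈ 2.2361)
Y**3 = (sqrt(5))**3 = 5*sqrt(5)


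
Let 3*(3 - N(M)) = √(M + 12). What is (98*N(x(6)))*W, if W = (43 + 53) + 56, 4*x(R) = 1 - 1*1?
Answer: 44688 - 29792*√3/3 ≈ 27488.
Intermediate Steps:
x(R) = 0 (x(R) = (1 - 1*1)/4 = (1 - 1)/4 = (¼)*0 = 0)
N(M) = 3 - √(12 + M)/3 (N(M) = 3 - √(M + 12)/3 = 3 - √(12 + M)/3)
W = 152 (W = 96 + 56 = 152)
(98*N(x(6)))*W = (98*(3 - √(12 + 0)/3))*152 = (98*(3 - 2*√3/3))*152 = (294 - 196*√3/3)*152 = 44688 - 29792*√3/3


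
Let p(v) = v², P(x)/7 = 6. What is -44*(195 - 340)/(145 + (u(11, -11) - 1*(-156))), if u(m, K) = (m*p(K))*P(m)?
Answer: 6380/56203 ≈ 0.11352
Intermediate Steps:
P(x) = 42 (P(x) = 7*6 = 42)
u(m, K) = 42*m*K² (u(m, K) = (m*K²)*42 = 42*m*K²)
-44*(195 - 340)/(145 + (u(11, -11) - 1*(-156))) = -44*(195 - 340)/(145 + (42*11*(-11)² - 1*(-156))) = -(-6380)/(145 + (42*11*121 + 156)) = -(-6380)/(145 + (55902 + 156)) = -(-6380)/(145 + 56058) = -(-6380)/56203 = -44*(-145/56203) = 6380/56203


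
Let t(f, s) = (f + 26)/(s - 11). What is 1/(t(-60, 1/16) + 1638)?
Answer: 175/287194 ≈ 0.00060934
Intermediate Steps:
t(f, s) = (26 + f)/(-11 + s)
1/(t(-60, 1/16) + 1638) = 1/((26 - 60)/(-11 + 1/16) + 1638) = 1/(-34/(-11 + 1/16) + 1638) = 1/(-34/(-175/16) + 1638) = 1/(-16/175*(-34) + 1638) = 1/(544/175 + 1638) = 1/(287194/175) = 175/287194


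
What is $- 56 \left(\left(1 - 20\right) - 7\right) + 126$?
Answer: $1582$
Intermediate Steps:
$- 56 \left(\left(1 - 20\right) - 7\right) + 126 = - 56 \left(-19 - 7\right) + 126 = \left(-56\right) \left(-26\right) + 126 = 1456 + 126 = 1582$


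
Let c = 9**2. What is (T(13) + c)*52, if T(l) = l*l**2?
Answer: 118456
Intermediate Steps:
T(l) = l**3
c = 81
(T(13) + c)*52 = (13**3 + 81)*52 = (2197 + 81)*52 = 2278*52 = 118456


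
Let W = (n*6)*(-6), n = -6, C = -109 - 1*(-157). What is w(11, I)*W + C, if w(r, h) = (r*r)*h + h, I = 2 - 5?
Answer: -79008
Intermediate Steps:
I = -3
C = 48 (C = -109 + 157 = 48)
w(r, h) = h + h*r² (w(r, h) = r²*h + h = h*r² + h = h + h*r²)
W = 216 (W = -6*6*(-6) = -36*(-6) = 216)
w(11, I)*W + C = -3*(1 + 11²)*216 + 48 = -3*(1 + 121)*216 + 48 = -3*122*216 + 48 = -366*216 + 48 = -79056 + 48 = -79008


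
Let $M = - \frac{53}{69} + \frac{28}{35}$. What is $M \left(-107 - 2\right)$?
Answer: $- \frac{1199}{345} \approx -3.4754$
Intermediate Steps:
$M = \frac{11}{345}$ ($M = \left(-53\right) \frac{1}{69} + 28 \cdot \frac{1}{35} = - \frac{53}{69} + \frac{4}{5} = \frac{11}{345} \approx 0.031884$)
$M \left(-107 - 2\right) = \frac{11 \left(-107 - 2\right)}{345} = \frac{11}{345} \left(-109\right) = - \frac{1199}{345}$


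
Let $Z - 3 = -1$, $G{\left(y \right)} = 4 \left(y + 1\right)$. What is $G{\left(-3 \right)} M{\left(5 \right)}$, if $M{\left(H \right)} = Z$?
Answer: $-16$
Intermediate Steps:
$G{\left(y \right)} = 4 + 4 y$ ($G{\left(y \right)} = 4 \left(1 + y\right) = 4 + 4 y$)
$Z = 2$ ($Z = 3 - 1 = 2$)
$M{\left(H \right)} = 2$
$G{\left(-3 \right)} M{\left(5 \right)} = \left(4 + 4 \left(-3\right)\right) 2 = \left(4 - 12\right) 2 = \left(-8\right) 2 = -16$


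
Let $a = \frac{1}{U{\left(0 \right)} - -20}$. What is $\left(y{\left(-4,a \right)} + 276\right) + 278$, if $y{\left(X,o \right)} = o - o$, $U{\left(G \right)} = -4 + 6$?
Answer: $554$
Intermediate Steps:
$U{\left(G \right)} = 2$
$a = \frac{1}{22}$ ($a = \frac{1}{2 - -20} = \frac{1}{2 + 20} = \frac{1}{22} \approx 0.045455$)
$y{\left(X,o \right)} = 0$
$\left(y{\left(-4,a \right)} + 276\right) + 278 = \left(0 + 276\right) + 278 = 276 + 278 = 554$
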